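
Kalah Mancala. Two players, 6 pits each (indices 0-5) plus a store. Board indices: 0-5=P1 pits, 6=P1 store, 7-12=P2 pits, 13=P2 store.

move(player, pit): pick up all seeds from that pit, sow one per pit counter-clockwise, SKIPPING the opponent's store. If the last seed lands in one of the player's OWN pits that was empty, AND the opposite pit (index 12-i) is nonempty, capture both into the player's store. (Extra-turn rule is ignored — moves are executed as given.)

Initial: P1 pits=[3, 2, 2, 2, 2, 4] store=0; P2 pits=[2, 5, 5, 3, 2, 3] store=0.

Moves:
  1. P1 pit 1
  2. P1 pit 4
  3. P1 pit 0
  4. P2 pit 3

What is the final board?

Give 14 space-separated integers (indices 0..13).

Answer: 0 1 4 4 0 5 1 2 5 5 0 3 4 1

Derivation:
Move 1: P1 pit1 -> P1=[3,0,3,3,2,4](0) P2=[2,5,5,3,2,3](0)
Move 2: P1 pit4 -> P1=[3,0,3,3,0,5](1) P2=[2,5,5,3,2,3](0)
Move 3: P1 pit0 -> P1=[0,1,4,4,0,5](1) P2=[2,5,5,3,2,3](0)
Move 4: P2 pit3 -> P1=[0,1,4,4,0,5](1) P2=[2,5,5,0,3,4](1)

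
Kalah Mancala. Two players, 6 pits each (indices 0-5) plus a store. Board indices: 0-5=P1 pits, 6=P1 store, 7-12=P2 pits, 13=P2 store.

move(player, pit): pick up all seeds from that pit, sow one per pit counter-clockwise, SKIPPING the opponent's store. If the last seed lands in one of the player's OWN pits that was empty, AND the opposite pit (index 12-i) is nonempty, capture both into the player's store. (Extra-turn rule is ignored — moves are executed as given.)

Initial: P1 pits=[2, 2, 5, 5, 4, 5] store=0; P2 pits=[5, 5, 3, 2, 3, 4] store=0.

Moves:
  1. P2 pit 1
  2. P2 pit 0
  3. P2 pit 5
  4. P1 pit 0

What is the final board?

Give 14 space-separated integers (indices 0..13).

Move 1: P2 pit1 -> P1=[2,2,5,5,4,5](0) P2=[5,0,4,3,4,5](1)
Move 2: P2 pit0 -> P1=[2,2,5,5,4,5](0) P2=[0,1,5,4,5,6](1)
Move 3: P2 pit5 -> P1=[3,3,6,6,5,5](0) P2=[0,1,5,4,5,0](2)
Move 4: P1 pit0 -> P1=[0,4,7,7,5,5](0) P2=[0,1,5,4,5,0](2)

Answer: 0 4 7 7 5 5 0 0 1 5 4 5 0 2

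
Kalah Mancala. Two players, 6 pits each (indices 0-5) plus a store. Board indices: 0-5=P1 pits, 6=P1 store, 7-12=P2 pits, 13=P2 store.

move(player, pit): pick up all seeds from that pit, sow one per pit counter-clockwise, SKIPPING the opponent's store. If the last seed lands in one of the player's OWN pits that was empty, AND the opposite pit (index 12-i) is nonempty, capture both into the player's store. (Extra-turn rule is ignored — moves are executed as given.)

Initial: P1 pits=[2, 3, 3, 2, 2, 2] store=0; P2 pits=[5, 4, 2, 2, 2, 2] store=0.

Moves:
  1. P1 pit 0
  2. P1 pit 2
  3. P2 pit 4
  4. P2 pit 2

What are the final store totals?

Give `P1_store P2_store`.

Move 1: P1 pit0 -> P1=[0,4,4,2,2,2](0) P2=[5,4,2,2,2,2](0)
Move 2: P1 pit2 -> P1=[0,4,0,3,3,3](1) P2=[5,4,2,2,2,2](0)
Move 3: P2 pit4 -> P1=[0,4,0,3,3,3](1) P2=[5,4,2,2,0,3](1)
Move 4: P2 pit2 -> P1=[0,0,0,3,3,3](1) P2=[5,4,0,3,0,3](6)

Answer: 1 6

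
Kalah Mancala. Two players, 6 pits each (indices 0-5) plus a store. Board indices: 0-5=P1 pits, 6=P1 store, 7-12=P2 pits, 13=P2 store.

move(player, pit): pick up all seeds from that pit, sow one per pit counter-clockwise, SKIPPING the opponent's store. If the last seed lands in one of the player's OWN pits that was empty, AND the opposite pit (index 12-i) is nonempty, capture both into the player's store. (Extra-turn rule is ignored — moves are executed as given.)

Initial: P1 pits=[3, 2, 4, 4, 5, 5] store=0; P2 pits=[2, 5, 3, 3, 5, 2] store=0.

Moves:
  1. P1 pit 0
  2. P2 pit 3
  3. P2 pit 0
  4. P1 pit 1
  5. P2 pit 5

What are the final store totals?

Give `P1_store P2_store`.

Move 1: P1 pit0 -> P1=[0,3,5,5,5,5](0) P2=[2,5,3,3,5,2](0)
Move 2: P2 pit3 -> P1=[0,3,5,5,5,5](0) P2=[2,5,3,0,6,3](1)
Move 3: P2 pit0 -> P1=[0,3,5,5,5,5](0) P2=[0,6,4,0,6,3](1)
Move 4: P1 pit1 -> P1=[0,0,6,6,6,5](0) P2=[0,6,4,0,6,3](1)
Move 5: P2 pit5 -> P1=[1,1,6,6,6,5](0) P2=[0,6,4,0,6,0](2)

Answer: 0 2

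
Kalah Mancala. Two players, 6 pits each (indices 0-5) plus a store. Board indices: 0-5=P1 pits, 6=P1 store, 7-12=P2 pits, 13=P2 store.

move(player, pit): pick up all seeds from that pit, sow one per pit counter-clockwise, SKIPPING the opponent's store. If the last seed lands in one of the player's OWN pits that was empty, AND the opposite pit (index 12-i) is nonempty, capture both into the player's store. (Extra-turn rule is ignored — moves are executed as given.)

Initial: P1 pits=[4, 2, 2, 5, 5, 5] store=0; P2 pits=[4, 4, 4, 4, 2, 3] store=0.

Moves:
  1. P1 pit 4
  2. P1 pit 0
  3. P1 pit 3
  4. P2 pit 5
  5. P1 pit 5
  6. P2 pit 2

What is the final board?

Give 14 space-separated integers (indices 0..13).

Answer: 2 5 4 0 1 0 9 7 2 0 6 4 2 2

Derivation:
Move 1: P1 pit4 -> P1=[4,2,2,5,0,6](1) P2=[5,5,5,4,2,3](0)
Move 2: P1 pit0 -> P1=[0,3,3,6,0,6](7) P2=[5,0,5,4,2,3](0)
Move 3: P1 pit3 -> P1=[0,3,3,0,1,7](8) P2=[6,1,6,4,2,3](0)
Move 4: P2 pit5 -> P1=[1,4,3,0,1,7](8) P2=[6,1,6,4,2,0](1)
Move 5: P1 pit5 -> P1=[1,4,3,0,1,0](9) P2=[7,2,7,5,3,1](1)
Move 6: P2 pit2 -> P1=[2,5,4,0,1,0](9) P2=[7,2,0,6,4,2](2)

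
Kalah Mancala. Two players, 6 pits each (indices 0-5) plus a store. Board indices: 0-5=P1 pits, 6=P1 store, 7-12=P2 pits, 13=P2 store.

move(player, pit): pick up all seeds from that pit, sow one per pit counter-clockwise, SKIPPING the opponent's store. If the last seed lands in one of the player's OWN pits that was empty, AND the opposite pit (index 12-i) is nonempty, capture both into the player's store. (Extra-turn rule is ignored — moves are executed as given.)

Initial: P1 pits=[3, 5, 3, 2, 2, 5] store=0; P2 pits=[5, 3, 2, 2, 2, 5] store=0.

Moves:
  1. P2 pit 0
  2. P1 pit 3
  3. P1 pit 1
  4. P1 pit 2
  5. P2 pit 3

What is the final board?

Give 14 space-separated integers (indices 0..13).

Move 1: P2 pit0 -> P1=[3,5,3,2,2,5](0) P2=[0,4,3,3,3,6](0)
Move 2: P1 pit3 -> P1=[3,5,3,0,3,6](0) P2=[0,4,3,3,3,6](0)
Move 3: P1 pit1 -> P1=[3,0,4,1,4,7](1) P2=[0,4,3,3,3,6](0)
Move 4: P1 pit2 -> P1=[3,0,0,2,5,8](2) P2=[0,4,3,3,3,6](0)
Move 5: P2 pit3 -> P1=[3,0,0,2,5,8](2) P2=[0,4,3,0,4,7](1)

Answer: 3 0 0 2 5 8 2 0 4 3 0 4 7 1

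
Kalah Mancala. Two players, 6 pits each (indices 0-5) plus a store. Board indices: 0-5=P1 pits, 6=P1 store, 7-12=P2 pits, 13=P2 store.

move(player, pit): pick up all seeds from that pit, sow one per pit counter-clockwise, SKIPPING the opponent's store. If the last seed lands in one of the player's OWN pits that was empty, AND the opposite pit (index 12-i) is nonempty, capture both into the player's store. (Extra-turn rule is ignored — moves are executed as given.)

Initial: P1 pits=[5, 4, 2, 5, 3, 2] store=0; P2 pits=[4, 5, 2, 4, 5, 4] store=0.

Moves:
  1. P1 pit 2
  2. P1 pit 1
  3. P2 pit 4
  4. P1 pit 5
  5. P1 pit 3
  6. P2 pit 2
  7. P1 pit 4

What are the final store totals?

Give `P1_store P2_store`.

Answer: 3 1

Derivation:
Move 1: P1 pit2 -> P1=[5,4,0,6,4,2](0) P2=[4,5,2,4,5,4](0)
Move 2: P1 pit1 -> P1=[5,0,1,7,5,3](0) P2=[4,5,2,4,5,4](0)
Move 3: P2 pit4 -> P1=[6,1,2,7,5,3](0) P2=[4,5,2,4,0,5](1)
Move 4: P1 pit5 -> P1=[6,1,2,7,5,0](1) P2=[5,6,2,4,0,5](1)
Move 5: P1 pit3 -> P1=[6,1,2,0,6,1](2) P2=[6,7,3,5,0,5](1)
Move 6: P2 pit2 -> P1=[6,1,2,0,6,1](2) P2=[6,7,0,6,1,6](1)
Move 7: P1 pit4 -> P1=[6,1,2,0,0,2](3) P2=[7,8,1,7,1,6](1)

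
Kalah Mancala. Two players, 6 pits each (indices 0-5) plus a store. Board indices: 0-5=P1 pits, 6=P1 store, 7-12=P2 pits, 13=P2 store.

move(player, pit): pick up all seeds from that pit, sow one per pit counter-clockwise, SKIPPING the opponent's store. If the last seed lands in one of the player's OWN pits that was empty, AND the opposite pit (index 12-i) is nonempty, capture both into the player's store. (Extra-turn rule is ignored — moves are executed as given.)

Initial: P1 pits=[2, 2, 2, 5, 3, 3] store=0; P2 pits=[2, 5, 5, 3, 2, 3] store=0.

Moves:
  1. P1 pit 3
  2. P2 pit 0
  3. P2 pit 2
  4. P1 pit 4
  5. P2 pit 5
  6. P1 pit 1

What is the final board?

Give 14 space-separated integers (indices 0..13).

Answer: 4 0 4 1 1 6 2 1 8 0 5 3 0 2

Derivation:
Move 1: P1 pit3 -> P1=[2,2,2,0,4,4](1) P2=[3,6,5,3,2,3](0)
Move 2: P2 pit0 -> P1=[2,2,2,0,4,4](1) P2=[0,7,6,4,2,3](0)
Move 3: P2 pit2 -> P1=[3,3,2,0,4,4](1) P2=[0,7,0,5,3,4](1)
Move 4: P1 pit4 -> P1=[3,3,2,0,0,5](2) P2=[1,8,0,5,3,4](1)
Move 5: P2 pit5 -> P1=[4,4,3,0,0,5](2) P2=[1,8,0,5,3,0](2)
Move 6: P1 pit1 -> P1=[4,0,4,1,1,6](2) P2=[1,8,0,5,3,0](2)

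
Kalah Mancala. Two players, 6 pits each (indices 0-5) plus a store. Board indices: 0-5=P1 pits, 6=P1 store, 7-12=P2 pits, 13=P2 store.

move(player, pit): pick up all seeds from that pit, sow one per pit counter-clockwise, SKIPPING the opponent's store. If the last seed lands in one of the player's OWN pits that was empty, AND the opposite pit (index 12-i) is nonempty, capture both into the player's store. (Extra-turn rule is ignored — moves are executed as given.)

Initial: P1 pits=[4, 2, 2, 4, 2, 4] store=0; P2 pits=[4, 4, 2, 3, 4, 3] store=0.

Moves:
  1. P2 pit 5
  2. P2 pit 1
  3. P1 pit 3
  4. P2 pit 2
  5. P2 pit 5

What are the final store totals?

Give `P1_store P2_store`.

Move 1: P2 pit5 -> P1=[5,3,2,4,2,4](0) P2=[4,4,2,3,4,0](1)
Move 2: P2 pit1 -> P1=[0,3,2,4,2,4](0) P2=[4,0,3,4,5,0](7)
Move 3: P1 pit3 -> P1=[0,3,2,0,3,5](1) P2=[5,0,3,4,5,0](7)
Move 4: P2 pit2 -> P1=[0,3,2,0,3,5](1) P2=[5,0,0,5,6,1](7)
Move 5: P2 pit5 -> P1=[0,3,2,0,3,5](1) P2=[5,0,0,5,6,0](8)

Answer: 1 8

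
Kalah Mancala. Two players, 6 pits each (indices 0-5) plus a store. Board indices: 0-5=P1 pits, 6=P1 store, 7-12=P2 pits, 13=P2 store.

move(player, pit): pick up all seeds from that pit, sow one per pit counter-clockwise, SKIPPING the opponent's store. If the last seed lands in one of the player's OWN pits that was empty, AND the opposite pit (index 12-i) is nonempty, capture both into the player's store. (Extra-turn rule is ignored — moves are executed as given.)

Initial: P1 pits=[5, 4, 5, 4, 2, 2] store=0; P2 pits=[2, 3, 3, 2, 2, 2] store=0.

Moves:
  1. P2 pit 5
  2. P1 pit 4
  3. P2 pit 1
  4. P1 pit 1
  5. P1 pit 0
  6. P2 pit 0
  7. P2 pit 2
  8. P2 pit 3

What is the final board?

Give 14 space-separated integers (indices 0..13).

Move 1: P2 pit5 -> P1=[6,4,5,4,2,2](0) P2=[2,3,3,2,2,0](1)
Move 2: P1 pit4 -> P1=[6,4,5,4,0,3](1) P2=[2,3,3,2,2,0](1)
Move 3: P2 pit1 -> P1=[6,4,5,4,0,3](1) P2=[2,0,4,3,3,0](1)
Move 4: P1 pit1 -> P1=[6,0,6,5,1,4](1) P2=[2,0,4,3,3,0](1)
Move 5: P1 pit0 -> P1=[0,1,7,6,2,5](2) P2=[2,0,4,3,3,0](1)
Move 6: P2 pit0 -> P1=[0,1,7,6,2,5](2) P2=[0,1,5,3,3,0](1)
Move 7: P2 pit2 -> P1=[1,1,7,6,2,5](2) P2=[0,1,0,4,4,1](2)
Move 8: P2 pit3 -> P1=[2,1,7,6,2,5](2) P2=[0,1,0,0,5,2](3)

Answer: 2 1 7 6 2 5 2 0 1 0 0 5 2 3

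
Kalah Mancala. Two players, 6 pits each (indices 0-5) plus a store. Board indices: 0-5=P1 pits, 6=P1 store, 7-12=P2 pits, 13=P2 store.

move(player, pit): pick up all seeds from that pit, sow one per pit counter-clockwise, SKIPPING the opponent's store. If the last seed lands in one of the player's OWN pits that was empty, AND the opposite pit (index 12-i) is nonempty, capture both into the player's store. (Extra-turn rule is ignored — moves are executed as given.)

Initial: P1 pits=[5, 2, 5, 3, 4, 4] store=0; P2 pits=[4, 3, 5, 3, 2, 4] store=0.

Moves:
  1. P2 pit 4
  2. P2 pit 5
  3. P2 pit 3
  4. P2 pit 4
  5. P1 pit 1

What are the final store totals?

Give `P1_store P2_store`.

Move 1: P2 pit4 -> P1=[5,2,5,3,4,4](0) P2=[4,3,5,3,0,5](1)
Move 2: P2 pit5 -> P1=[6,3,6,4,4,4](0) P2=[4,3,5,3,0,0](2)
Move 3: P2 pit3 -> P1=[6,3,6,4,4,4](0) P2=[4,3,5,0,1,1](3)
Move 4: P2 pit4 -> P1=[6,3,6,4,4,4](0) P2=[4,3,5,0,0,2](3)
Move 5: P1 pit1 -> P1=[6,0,7,5,5,4](0) P2=[4,3,5,0,0,2](3)

Answer: 0 3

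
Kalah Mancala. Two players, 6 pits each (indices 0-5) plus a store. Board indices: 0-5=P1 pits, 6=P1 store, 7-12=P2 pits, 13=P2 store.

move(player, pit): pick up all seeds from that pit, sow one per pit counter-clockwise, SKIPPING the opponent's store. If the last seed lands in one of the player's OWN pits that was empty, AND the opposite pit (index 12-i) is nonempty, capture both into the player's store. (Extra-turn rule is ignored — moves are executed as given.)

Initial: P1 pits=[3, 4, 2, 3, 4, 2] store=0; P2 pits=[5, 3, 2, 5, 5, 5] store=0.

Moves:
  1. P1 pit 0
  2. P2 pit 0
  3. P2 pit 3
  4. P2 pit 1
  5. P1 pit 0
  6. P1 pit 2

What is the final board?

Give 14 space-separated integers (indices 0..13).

Answer: 0 7 0 5 5 3 1 0 0 4 1 8 8 1

Derivation:
Move 1: P1 pit0 -> P1=[0,5,3,4,4,2](0) P2=[5,3,2,5,5,5](0)
Move 2: P2 pit0 -> P1=[0,5,3,4,4,2](0) P2=[0,4,3,6,6,6](0)
Move 3: P2 pit3 -> P1=[1,6,4,4,4,2](0) P2=[0,4,3,0,7,7](1)
Move 4: P2 pit1 -> P1=[1,6,4,4,4,2](0) P2=[0,0,4,1,8,8](1)
Move 5: P1 pit0 -> P1=[0,7,4,4,4,2](0) P2=[0,0,4,1,8,8](1)
Move 6: P1 pit2 -> P1=[0,7,0,5,5,3](1) P2=[0,0,4,1,8,8](1)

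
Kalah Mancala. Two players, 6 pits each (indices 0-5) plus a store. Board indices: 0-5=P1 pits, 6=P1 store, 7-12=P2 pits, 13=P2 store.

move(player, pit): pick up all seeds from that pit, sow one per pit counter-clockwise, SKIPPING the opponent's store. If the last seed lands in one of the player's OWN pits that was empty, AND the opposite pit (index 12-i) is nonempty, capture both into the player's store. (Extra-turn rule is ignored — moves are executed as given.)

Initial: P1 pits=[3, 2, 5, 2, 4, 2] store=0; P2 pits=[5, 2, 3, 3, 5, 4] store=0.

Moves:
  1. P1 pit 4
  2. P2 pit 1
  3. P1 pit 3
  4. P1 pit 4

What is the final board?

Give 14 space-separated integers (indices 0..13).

Move 1: P1 pit4 -> P1=[3,2,5,2,0,3](1) P2=[6,3,3,3,5,4](0)
Move 2: P2 pit1 -> P1=[3,2,5,2,0,3](1) P2=[6,0,4,4,6,4](0)
Move 3: P1 pit3 -> P1=[3,2,5,0,1,4](1) P2=[6,0,4,4,6,4](0)
Move 4: P1 pit4 -> P1=[3,2,5,0,0,5](1) P2=[6,0,4,4,6,4](0)

Answer: 3 2 5 0 0 5 1 6 0 4 4 6 4 0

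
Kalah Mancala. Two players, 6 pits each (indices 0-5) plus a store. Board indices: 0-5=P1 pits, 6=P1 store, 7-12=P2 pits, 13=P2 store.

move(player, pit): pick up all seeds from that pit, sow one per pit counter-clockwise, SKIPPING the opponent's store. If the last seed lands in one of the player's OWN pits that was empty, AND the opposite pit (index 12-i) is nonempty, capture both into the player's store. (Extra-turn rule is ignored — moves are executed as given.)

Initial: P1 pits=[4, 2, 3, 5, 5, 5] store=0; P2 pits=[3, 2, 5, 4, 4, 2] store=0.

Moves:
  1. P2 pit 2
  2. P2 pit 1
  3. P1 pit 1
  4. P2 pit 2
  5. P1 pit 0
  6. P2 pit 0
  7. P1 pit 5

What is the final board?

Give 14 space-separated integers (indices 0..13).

Move 1: P2 pit2 -> P1=[5,2,3,5,5,5](0) P2=[3,2,0,5,5,3](1)
Move 2: P2 pit1 -> P1=[5,2,3,5,5,5](0) P2=[3,0,1,6,5,3](1)
Move 3: P1 pit1 -> P1=[5,0,4,6,5,5](0) P2=[3,0,1,6,5,3](1)
Move 4: P2 pit2 -> P1=[5,0,4,6,5,5](0) P2=[3,0,0,7,5,3](1)
Move 5: P1 pit0 -> P1=[0,1,5,7,6,6](0) P2=[3,0,0,7,5,3](1)
Move 6: P2 pit0 -> P1=[0,1,5,7,6,6](0) P2=[0,1,1,8,5,3](1)
Move 7: P1 pit5 -> P1=[0,1,5,7,6,0](1) P2=[1,2,2,9,6,3](1)

Answer: 0 1 5 7 6 0 1 1 2 2 9 6 3 1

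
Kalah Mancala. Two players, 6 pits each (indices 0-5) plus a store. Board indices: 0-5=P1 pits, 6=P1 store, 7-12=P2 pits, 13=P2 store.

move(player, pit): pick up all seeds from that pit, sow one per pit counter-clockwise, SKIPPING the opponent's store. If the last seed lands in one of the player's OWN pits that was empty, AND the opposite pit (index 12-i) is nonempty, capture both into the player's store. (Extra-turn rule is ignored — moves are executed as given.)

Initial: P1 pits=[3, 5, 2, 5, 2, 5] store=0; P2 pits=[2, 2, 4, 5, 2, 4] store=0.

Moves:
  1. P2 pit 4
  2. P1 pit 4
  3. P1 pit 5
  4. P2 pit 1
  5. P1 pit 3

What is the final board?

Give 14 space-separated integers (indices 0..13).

Move 1: P2 pit4 -> P1=[3,5,2,5,2,5](0) P2=[2,2,4,5,0,5](1)
Move 2: P1 pit4 -> P1=[3,5,2,5,0,6](1) P2=[2,2,4,5,0,5](1)
Move 3: P1 pit5 -> P1=[3,5,2,5,0,0](2) P2=[3,3,5,6,1,5](1)
Move 4: P2 pit1 -> P1=[3,5,2,5,0,0](2) P2=[3,0,6,7,2,5](1)
Move 5: P1 pit3 -> P1=[3,5,2,0,1,1](3) P2=[4,1,6,7,2,5](1)

Answer: 3 5 2 0 1 1 3 4 1 6 7 2 5 1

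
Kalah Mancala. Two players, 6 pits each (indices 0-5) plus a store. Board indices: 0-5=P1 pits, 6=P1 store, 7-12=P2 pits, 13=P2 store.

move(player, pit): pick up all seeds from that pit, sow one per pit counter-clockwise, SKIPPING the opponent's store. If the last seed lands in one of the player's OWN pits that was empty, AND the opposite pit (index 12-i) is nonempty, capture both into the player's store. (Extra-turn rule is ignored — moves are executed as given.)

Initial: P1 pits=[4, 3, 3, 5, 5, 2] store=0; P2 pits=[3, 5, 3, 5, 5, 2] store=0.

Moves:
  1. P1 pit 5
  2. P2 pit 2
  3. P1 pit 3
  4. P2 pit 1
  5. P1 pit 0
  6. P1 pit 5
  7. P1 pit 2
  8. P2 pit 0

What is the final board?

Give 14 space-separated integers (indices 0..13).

Answer: 0 4 0 2 8 1 4 0 1 2 8 8 5 2

Derivation:
Move 1: P1 pit5 -> P1=[4,3,3,5,5,0](1) P2=[4,5,3,5,5,2](0)
Move 2: P2 pit2 -> P1=[4,3,3,5,5,0](1) P2=[4,5,0,6,6,3](0)
Move 3: P1 pit3 -> P1=[4,3,3,0,6,1](2) P2=[5,6,0,6,6,3](0)
Move 4: P2 pit1 -> P1=[5,3,3,0,6,1](2) P2=[5,0,1,7,7,4](1)
Move 5: P1 pit0 -> P1=[0,4,4,1,7,2](2) P2=[5,0,1,7,7,4](1)
Move 6: P1 pit5 -> P1=[0,4,4,1,7,0](3) P2=[6,0,1,7,7,4](1)
Move 7: P1 pit2 -> P1=[0,4,0,2,8,1](4) P2=[6,0,1,7,7,4](1)
Move 8: P2 pit0 -> P1=[0,4,0,2,8,1](4) P2=[0,1,2,8,8,5](2)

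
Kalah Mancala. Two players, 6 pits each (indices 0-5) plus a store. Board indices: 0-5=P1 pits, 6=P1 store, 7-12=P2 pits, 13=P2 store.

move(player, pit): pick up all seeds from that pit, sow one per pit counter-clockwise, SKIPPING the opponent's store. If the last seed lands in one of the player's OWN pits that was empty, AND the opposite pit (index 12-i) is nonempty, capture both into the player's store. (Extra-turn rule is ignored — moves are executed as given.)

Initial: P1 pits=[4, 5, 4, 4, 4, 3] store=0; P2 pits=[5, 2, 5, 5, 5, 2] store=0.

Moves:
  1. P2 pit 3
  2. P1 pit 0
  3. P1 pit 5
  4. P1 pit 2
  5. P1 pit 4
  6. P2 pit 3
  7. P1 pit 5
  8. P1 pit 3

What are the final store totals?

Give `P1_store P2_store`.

Answer: 5 1

Derivation:
Move 1: P2 pit3 -> P1=[5,6,4,4,4,3](0) P2=[5,2,5,0,6,3](1)
Move 2: P1 pit0 -> P1=[0,7,5,5,5,4](0) P2=[5,2,5,0,6,3](1)
Move 3: P1 pit5 -> P1=[0,7,5,5,5,0](1) P2=[6,3,6,0,6,3](1)
Move 4: P1 pit2 -> P1=[0,7,0,6,6,1](2) P2=[7,3,6,0,6,3](1)
Move 5: P1 pit4 -> P1=[0,7,0,6,0,2](3) P2=[8,4,7,1,6,3](1)
Move 6: P2 pit3 -> P1=[0,7,0,6,0,2](3) P2=[8,4,7,0,7,3](1)
Move 7: P1 pit5 -> P1=[0,7,0,6,0,0](4) P2=[9,4,7,0,7,3](1)
Move 8: P1 pit3 -> P1=[0,7,0,0,1,1](5) P2=[10,5,8,0,7,3](1)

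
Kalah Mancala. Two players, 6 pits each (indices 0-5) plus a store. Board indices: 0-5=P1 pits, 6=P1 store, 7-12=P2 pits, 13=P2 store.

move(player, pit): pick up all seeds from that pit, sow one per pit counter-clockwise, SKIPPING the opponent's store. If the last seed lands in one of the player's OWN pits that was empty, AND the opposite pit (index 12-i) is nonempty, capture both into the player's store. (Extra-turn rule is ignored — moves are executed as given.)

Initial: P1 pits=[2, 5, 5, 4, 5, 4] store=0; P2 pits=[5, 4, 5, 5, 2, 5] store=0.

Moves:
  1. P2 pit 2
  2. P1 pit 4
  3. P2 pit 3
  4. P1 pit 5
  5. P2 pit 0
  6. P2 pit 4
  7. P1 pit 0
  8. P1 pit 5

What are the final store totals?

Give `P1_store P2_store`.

Move 1: P2 pit2 -> P1=[3,5,5,4,5,4](0) P2=[5,4,0,6,3,6](1)
Move 2: P1 pit4 -> P1=[3,5,5,4,0,5](1) P2=[6,5,1,6,3,6](1)
Move 3: P2 pit3 -> P1=[4,6,6,4,0,5](1) P2=[6,5,1,0,4,7](2)
Move 4: P1 pit5 -> P1=[4,6,6,4,0,0](2) P2=[7,6,2,1,4,7](2)
Move 5: P2 pit0 -> P1=[5,6,6,4,0,0](2) P2=[0,7,3,2,5,8](3)
Move 6: P2 pit4 -> P1=[6,7,7,4,0,0](2) P2=[0,7,3,2,0,9](4)
Move 7: P1 pit0 -> P1=[0,8,8,5,1,1](3) P2=[0,7,3,2,0,9](4)
Move 8: P1 pit5 -> P1=[0,8,8,5,1,0](4) P2=[0,7,3,2,0,9](4)

Answer: 4 4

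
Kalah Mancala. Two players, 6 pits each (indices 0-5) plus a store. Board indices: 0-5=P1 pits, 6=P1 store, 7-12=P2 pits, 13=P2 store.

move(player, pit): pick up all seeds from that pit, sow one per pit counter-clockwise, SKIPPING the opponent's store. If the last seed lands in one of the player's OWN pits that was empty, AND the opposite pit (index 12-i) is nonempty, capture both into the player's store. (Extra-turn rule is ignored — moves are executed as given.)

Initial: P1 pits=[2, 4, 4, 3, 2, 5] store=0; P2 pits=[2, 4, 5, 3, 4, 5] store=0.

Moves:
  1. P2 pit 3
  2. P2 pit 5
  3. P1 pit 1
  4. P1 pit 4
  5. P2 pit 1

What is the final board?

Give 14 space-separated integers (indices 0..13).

Move 1: P2 pit3 -> P1=[2,4,4,3,2,5](0) P2=[2,4,5,0,5,6](1)
Move 2: P2 pit5 -> P1=[3,5,5,4,3,5](0) P2=[2,4,5,0,5,0](2)
Move 3: P1 pit1 -> P1=[3,0,6,5,4,6](1) P2=[2,4,5,0,5,0](2)
Move 4: P1 pit4 -> P1=[3,0,6,5,0,7](2) P2=[3,5,5,0,5,0](2)
Move 5: P2 pit1 -> P1=[3,0,6,5,0,7](2) P2=[3,0,6,1,6,1](3)

Answer: 3 0 6 5 0 7 2 3 0 6 1 6 1 3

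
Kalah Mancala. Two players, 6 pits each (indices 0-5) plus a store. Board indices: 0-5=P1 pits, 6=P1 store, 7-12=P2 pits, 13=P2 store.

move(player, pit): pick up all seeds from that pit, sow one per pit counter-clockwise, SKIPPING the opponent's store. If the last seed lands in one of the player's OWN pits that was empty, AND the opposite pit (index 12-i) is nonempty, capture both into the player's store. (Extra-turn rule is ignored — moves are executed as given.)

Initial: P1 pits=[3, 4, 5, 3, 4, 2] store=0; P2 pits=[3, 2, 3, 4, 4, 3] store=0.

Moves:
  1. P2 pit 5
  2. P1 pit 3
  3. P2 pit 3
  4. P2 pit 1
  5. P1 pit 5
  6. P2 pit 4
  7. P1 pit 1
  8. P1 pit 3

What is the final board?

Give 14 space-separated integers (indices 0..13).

Answer: 6 0 2 0 7 1 3 5 1 4 0 0 2 9

Derivation:
Move 1: P2 pit5 -> P1=[4,5,5,3,4,2](0) P2=[3,2,3,4,4,0](1)
Move 2: P1 pit3 -> P1=[4,5,5,0,5,3](1) P2=[3,2,3,4,4,0](1)
Move 3: P2 pit3 -> P1=[5,5,5,0,5,3](1) P2=[3,2,3,0,5,1](2)
Move 4: P2 pit1 -> P1=[5,5,0,0,5,3](1) P2=[3,0,4,0,5,1](8)
Move 5: P1 pit5 -> P1=[5,5,0,0,5,0](2) P2=[4,1,4,0,5,1](8)
Move 6: P2 pit4 -> P1=[6,6,1,0,5,0](2) P2=[4,1,4,0,0,2](9)
Move 7: P1 pit1 -> P1=[6,0,2,1,6,1](3) P2=[5,1,4,0,0,2](9)
Move 8: P1 pit3 -> P1=[6,0,2,0,7,1](3) P2=[5,1,4,0,0,2](9)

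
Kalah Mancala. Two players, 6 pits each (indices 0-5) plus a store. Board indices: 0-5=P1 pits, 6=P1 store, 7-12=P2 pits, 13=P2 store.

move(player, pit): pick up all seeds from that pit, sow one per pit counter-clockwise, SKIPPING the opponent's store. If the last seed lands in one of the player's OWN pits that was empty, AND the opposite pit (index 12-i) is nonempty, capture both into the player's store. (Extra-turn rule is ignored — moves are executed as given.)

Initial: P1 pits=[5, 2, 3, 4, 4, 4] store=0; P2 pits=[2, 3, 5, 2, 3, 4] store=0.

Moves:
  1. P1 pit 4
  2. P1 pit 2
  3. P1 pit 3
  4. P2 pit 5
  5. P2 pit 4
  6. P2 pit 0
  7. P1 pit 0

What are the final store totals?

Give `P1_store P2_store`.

Move 1: P1 pit4 -> P1=[5,2,3,4,0,5](1) P2=[3,4,5,2,3,4](0)
Move 2: P1 pit2 -> P1=[5,2,0,5,1,6](1) P2=[3,4,5,2,3,4](0)
Move 3: P1 pit3 -> P1=[5,2,0,0,2,7](2) P2=[4,5,5,2,3,4](0)
Move 4: P2 pit5 -> P1=[6,3,1,0,2,7](2) P2=[4,5,5,2,3,0](1)
Move 5: P2 pit4 -> P1=[7,3,1,0,2,7](2) P2=[4,5,5,2,0,1](2)
Move 6: P2 pit0 -> P1=[7,0,1,0,2,7](2) P2=[0,6,6,3,0,1](6)
Move 7: P1 pit0 -> P1=[0,1,2,1,3,8](3) P2=[1,6,6,3,0,1](6)

Answer: 3 6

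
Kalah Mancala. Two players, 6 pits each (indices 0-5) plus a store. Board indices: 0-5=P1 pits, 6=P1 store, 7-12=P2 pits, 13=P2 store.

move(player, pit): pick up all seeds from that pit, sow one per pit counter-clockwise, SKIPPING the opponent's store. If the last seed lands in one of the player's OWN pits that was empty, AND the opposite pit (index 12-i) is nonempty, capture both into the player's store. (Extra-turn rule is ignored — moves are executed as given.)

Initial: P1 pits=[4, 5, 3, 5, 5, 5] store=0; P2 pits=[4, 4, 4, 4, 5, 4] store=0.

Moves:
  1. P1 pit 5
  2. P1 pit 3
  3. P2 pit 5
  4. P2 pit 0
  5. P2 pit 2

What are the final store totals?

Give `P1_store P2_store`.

Answer: 2 3

Derivation:
Move 1: P1 pit5 -> P1=[4,5,3,5,5,0](1) P2=[5,5,5,5,5,4](0)
Move 2: P1 pit3 -> P1=[4,5,3,0,6,1](2) P2=[6,6,5,5,5,4](0)
Move 3: P2 pit5 -> P1=[5,6,4,0,6,1](2) P2=[6,6,5,5,5,0](1)
Move 4: P2 pit0 -> P1=[5,6,4,0,6,1](2) P2=[0,7,6,6,6,1](2)
Move 5: P2 pit2 -> P1=[6,7,4,0,6,1](2) P2=[0,7,0,7,7,2](3)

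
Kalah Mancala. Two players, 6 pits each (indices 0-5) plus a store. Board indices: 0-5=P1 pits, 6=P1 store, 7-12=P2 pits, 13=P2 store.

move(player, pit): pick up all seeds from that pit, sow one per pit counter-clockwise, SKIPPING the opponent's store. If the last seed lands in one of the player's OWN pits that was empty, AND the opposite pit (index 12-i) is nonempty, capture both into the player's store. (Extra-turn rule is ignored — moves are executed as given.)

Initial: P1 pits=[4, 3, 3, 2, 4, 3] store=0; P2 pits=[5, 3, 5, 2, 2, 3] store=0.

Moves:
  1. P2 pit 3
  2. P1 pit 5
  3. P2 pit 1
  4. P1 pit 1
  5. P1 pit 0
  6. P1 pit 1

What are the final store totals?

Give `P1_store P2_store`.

Answer: 1 0

Derivation:
Move 1: P2 pit3 -> P1=[4,3,3,2,4,3](0) P2=[5,3,5,0,3,4](0)
Move 2: P1 pit5 -> P1=[4,3,3,2,4,0](1) P2=[6,4,5,0,3,4](0)
Move 3: P2 pit1 -> P1=[4,3,3,2,4,0](1) P2=[6,0,6,1,4,5](0)
Move 4: P1 pit1 -> P1=[4,0,4,3,5,0](1) P2=[6,0,6,1,4,5](0)
Move 5: P1 pit0 -> P1=[0,1,5,4,6,0](1) P2=[6,0,6,1,4,5](0)
Move 6: P1 pit1 -> P1=[0,0,6,4,6,0](1) P2=[6,0,6,1,4,5](0)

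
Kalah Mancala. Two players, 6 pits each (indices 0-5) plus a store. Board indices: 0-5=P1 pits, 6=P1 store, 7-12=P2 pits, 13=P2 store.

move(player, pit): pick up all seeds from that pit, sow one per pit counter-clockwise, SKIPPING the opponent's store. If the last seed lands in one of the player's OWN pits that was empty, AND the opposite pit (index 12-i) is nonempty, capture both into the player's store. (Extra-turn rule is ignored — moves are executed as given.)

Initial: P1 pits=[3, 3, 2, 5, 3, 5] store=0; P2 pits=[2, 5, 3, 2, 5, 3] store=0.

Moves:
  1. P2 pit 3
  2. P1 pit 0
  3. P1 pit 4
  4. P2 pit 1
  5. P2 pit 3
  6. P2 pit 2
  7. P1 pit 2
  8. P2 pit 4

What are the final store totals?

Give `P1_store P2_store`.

Move 1: P2 pit3 -> P1=[3,3,2,5,3,5](0) P2=[2,5,3,0,6,4](0)
Move 2: P1 pit0 -> P1=[0,4,3,6,3,5](0) P2=[2,5,3,0,6,4](0)
Move 3: P1 pit4 -> P1=[0,4,3,6,0,6](1) P2=[3,5,3,0,6,4](0)
Move 4: P2 pit1 -> P1=[0,4,3,6,0,6](1) P2=[3,0,4,1,7,5](1)
Move 5: P2 pit3 -> P1=[0,4,3,6,0,6](1) P2=[3,0,4,0,8,5](1)
Move 6: P2 pit2 -> P1=[0,4,3,6,0,6](1) P2=[3,0,0,1,9,6](2)
Move 7: P1 pit2 -> P1=[0,4,0,7,1,7](1) P2=[3,0,0,1,9,6](2)
Move 8: P2 pit4 -> P1=[1,5,1,8,2,8](1) P2=[4,0,0,1,0,7](3)

Answer: 1 3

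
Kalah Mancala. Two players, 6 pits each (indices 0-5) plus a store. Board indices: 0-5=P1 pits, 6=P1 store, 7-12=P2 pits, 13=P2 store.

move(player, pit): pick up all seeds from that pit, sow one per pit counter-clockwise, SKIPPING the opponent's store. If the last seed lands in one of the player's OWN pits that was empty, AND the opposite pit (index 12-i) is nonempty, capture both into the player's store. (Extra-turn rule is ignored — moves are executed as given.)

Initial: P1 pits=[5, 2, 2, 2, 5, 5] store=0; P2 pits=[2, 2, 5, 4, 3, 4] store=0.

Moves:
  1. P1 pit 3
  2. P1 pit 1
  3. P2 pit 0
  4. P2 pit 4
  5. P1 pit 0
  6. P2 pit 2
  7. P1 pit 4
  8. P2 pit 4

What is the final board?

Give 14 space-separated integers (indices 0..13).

Answer: 0 1 4 1 0 8 8 1 4 1 6 0 6 1

Derivation:
Move 1: P1 pit3 -> P1=[5,2,2,0,6,6](0) P2=[2,2,5,4,3,4](0)
Move 2: P1 pit1 -> P1=[5,0,3,0,6,6](6) P2=[2,2,0,4,3,4](0)
Move 3: P2 pit0 -> P1=[5,0,3,0,6,6](6) P2=[0,3,1,4,3,4](0)
Move 4: P2 pit4 -> P1=[6,0,3,0,6,6](6) P2=[0,3,1,4,0,5](1)
Move 5: P1 pit0 -> P1=[0,1,4,1,7,7](7) P2=[0,3,1,4,0,5](1)
Move 6: P2 pit2 -> P1=[0,1,4,1,7,7](7) P2=[0,3,0,5,0,5](1)
Move 7: P1 pit4 -> P1=[0,1,4,1,0,8](8) P2=[1,4,1,6,1,5](1)
Move 8: P2 pit4 -> P1=[0,1,4,1,0,8](8) P2=[1,4,1,6,0,6](1)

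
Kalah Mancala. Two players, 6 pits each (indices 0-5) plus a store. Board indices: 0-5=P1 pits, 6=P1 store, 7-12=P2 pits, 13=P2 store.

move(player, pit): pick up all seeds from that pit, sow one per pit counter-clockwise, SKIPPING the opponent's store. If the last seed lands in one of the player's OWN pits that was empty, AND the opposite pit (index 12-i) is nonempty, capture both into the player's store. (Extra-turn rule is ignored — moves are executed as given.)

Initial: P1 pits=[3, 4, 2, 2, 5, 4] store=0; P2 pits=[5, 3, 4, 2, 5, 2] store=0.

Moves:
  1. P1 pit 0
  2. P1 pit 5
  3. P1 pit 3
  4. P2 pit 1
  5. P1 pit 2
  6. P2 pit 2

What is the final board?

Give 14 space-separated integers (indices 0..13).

Answer: 1 6 0 1 7 2 2 6 0 0 4 7 4 1

Derivation:
Move 1: P1 pit0 -> P1=[0,5,3,3,5,4](0) P2=[5,3,4,2,5,2](0)
Move 2: P1 pit5 -> P1=[0,5,3,3,5,0](1) P2=[6,4,5,2,5,2](0)
Move 3: P1 pit3 -> P1=[0,5,3,0,6,1](2) P2=[6,4,5,2,5,2](0)
Move 4: P2 pit1 -> P1=[0,5,3,0,6,1](2) P2=[6,0,6,3,6,3](0)
Move 5: P1 pit2 -> P1=[0,5,0,1,7,2](2) P2=[6,0,6,3,6,3](0)
Move 6: P2 pit2 -> P1=[1,6,0,1,7,2](2) P2=[6,0,0,4,7,4](1)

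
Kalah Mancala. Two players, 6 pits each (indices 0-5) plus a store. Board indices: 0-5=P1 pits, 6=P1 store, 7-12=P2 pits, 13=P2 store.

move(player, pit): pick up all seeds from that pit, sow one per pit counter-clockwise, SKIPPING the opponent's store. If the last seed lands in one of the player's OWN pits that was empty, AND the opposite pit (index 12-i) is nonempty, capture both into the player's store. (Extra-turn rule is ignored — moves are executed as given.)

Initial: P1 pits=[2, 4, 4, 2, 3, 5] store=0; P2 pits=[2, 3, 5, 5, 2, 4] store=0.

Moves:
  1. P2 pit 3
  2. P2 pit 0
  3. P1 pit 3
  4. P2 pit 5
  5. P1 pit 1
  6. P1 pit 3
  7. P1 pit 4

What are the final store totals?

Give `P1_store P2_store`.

Move 1: P2 pit3 -> P1=[3,5,4,2,3,5](0) P2=[2,3,5,0,3,5](1)
Move 2: P2 pit0 -> P1=[3,5,4,2,3,5](0) P2=[0,4,6,0,3,5](1)
Move 3: P1 pit3 -> P1=[3,5,4,0,4,6](0) P2=[0,4,6,0,3,5](1)
Move 4: P2 pit5 -> P1=[4,6,5,1,4,6](0) P2=[0,4,6,0,3,0](2)
Move 5: P1 pit1 -> P1=[4,0,6,2,5,7](1) P2=[1,4,6,0,3,0](2)
Move 6: P1 pit3 -> P1=[4,0,6,0,6,8](1) P2=[1,4,6,0,3,0](2)
Move 7: P1 pit4 -> P1=[4,0,6,0,0,9](2) P2=[2,5,7,1,3,0](2)

Answer: 2 2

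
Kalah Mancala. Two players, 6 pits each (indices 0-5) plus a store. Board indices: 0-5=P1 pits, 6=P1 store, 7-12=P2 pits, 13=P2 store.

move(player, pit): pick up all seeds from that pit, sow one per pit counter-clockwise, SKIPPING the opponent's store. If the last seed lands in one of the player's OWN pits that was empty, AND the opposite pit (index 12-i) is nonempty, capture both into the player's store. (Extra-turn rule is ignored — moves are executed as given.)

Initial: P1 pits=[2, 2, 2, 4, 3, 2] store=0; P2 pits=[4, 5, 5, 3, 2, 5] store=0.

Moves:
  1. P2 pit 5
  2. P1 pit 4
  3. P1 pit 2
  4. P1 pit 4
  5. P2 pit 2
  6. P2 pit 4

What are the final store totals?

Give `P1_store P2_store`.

Answer: 1 3

Derivation:
Move 1: P2 pit5 -> P1=[3,3,3,5,3,2](0) P2=[4,5,5,3,2,0](1)
Move 2: P1 pit4 -> P1=[3,3,3,5,0,3](1) P2=[5,5,5,3,2,0](1)
Move 3: P1 pit2 -> P1=[3,3,0,6,1,4](1) P2=[5,5,5,3,2,0](1)
Move 4: P1 pit4 -> P1=[3,3,0,6,0,5](1) P2=[5,5,5,3,2,0](1)
Move 5: P2 pit2 -> P1=[4,3,0,6,0,5](1) P2=[5,5,0,4,3,1](2)
Move 6: P2 pit4 -> P1=[5,3,0,6,0,5](1) P2=[5,5,0,4,0,2](3)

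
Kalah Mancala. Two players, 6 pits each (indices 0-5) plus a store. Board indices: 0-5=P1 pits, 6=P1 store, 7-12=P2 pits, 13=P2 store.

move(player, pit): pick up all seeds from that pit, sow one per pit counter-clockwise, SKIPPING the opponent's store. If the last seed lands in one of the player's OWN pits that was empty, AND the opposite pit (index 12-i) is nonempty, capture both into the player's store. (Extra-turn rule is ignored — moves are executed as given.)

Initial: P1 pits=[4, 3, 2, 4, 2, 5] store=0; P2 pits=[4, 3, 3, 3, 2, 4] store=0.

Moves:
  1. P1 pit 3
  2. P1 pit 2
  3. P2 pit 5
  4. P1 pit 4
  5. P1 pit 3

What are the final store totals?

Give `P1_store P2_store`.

Move 1: P1 pit3 -> P1=[4,3,2,0,3,6](1) P2=[5,3,3,3,2,4](0)
Move 2: P1 pit2 -> P1=[4,3,0,1,4,6](1) P2=[5,3,3,3,2,4](0)
Move 3: P2 pit5 -> P1=[5,4,1,1,4,6](1) P2=[5,3,3,3,2,0](1)
Move 4: P1 pit4 -> P1=[5,4,1,1,0,7](2) P2=[6,4,3,3,2,0](1)
Move 5: P1 pit3 -> P1=[5,4,1,0,0,7](7) P2=[6,0,3,3,2,0](1)

Answer: 7 1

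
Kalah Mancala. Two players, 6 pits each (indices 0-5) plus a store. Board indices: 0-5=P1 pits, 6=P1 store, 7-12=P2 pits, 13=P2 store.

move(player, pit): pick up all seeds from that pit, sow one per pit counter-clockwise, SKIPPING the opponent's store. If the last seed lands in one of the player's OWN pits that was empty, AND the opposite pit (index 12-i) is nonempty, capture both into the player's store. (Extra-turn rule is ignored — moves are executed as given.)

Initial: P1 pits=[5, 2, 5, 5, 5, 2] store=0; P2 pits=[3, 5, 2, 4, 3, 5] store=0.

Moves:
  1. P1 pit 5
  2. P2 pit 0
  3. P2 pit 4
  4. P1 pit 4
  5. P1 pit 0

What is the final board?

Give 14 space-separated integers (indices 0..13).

Move 1: P1 pit5 -> P1=[5,2,5,5,5,0](1) P2=[4,5,2,4,3,5](0)
Move 2: P2 pit0 -> P1=[5,2,5,5,5,0](1) P2=[0,6,3,5,4,5](0)
Move 3: P2 pit4 -> P1=[6,3,5,5,5,0](1) P2=[0,6,3,5,0,6](1)
Move 4: P1 pit4 -> P1=[6,3,5,5,0,1](2) P2=[1,7,4,5,0,6](1)
Move 5: P1 pit0 -> P1=[0,4,6,6,1,2](3) P2=[1,7,4,5,0,6](1)

Answer: 0 4 6 6 1 2 3 1 7 4 5 0 6 1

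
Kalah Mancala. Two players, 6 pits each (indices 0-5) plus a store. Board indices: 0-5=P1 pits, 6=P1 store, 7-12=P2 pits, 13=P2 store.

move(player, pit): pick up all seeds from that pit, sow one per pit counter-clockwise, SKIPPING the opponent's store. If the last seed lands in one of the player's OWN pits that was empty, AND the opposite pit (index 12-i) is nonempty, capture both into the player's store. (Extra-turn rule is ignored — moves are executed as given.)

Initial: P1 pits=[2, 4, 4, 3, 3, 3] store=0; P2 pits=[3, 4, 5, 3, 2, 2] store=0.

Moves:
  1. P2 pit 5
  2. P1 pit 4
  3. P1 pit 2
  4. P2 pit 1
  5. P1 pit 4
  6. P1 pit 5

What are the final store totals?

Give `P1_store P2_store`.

Move 1: P2 pit5 -> P1=[3,4,4,3,3,3](0) P2=[3,4,5,3,2,0](1)
Move 2: P1 pit4 -> P1=[3,4,4,3,0,4](1) P2=[4,4,5,3,2,0](1)
Move 3: P1 pit2 -> P1=[3,4,0,4,1,5](2) P2=[4,4,5,3,2,0](1)
Move 4: P2 pit1 -> P1=[0,4,0,4,1,5](2) P2=[4,0,6,4,3,0](5)
Move 5: P1 pit4 -> P1=[0,4,0,4,0,6](2) P2=[4,0,6,4,3,0](5)
Move 6: P1 pit5 -> P1=[0,4,0,4,0,0](3) P2=[5,1,7,5,4,0](5)

Answer: 3 5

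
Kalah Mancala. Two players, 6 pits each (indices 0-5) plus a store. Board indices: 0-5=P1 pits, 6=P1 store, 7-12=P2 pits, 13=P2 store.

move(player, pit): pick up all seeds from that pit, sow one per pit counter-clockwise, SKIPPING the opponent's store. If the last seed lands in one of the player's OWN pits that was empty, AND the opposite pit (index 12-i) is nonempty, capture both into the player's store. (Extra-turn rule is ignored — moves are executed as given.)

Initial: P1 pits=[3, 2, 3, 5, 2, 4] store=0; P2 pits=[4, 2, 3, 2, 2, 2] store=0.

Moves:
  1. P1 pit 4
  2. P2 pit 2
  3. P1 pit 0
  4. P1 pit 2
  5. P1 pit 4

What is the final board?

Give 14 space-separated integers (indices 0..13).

Answer: 0 3 0 7 0 7 2 4 2 0 3 3 3 0

Derivation:
Move 1: P1 pit4 -> P1=[3,2,3,5,0,5](1) P2=[4,2,3,2,2,2](0)
Move 2: P2 pit2 -> P1=[3,2,3,5,0,5](1) P2=[4,2,0,3,3,3](0)
Move 3: P1 pit0 -> P1=[0,3,4,6,0,5](1) P2=[4,2,0,3,3,3](0)
Move 4: P1 pit2 -> P1=[0,3,0,7,1,6](2) P2=[4,2,0,3,3,3](0)
Move 5: P1 pit4 -> P1=[0,3,0,7,0,7](2) P2=[4,2,0,3,3,3](0)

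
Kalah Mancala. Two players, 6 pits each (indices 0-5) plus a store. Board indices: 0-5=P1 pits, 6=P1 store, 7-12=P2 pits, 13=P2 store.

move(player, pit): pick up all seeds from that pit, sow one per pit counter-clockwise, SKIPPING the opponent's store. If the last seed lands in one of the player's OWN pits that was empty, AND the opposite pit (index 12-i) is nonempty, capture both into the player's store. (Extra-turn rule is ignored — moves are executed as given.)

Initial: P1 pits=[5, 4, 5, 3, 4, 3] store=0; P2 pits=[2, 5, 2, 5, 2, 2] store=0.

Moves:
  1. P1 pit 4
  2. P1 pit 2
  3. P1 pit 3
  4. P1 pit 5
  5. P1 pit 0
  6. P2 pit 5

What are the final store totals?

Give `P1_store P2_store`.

Answer: 11 1

Derivation:
Move 1: P1 pit4 -> P1=[5,4,5,3,0,4](1) P2=[3,6,2,5,2,2](0)
Move 2: P1 pit2 -> P1=[5,4,0,4,1,5](2) P2=[4,6,2,5,2,2](0)
Move 3: P1 pit3 -> P1=[5,4,0,0,2,6](3) P2=[5,6,2,5,2,2](0)
Move 4: P1 pit5 -> P1=[5,4,0,0,2,0](4) P2=[6,7,3,6,3,2](0)
Move 5: P1 pit0 -> P1=[0,5,1,1,3,0](11) P2=[0,7,3,6,3,2](0)
Move 6: P2 pit5 -> P1=[1,5,1,1,3,0](11) P2=[0,7,3,6,3,0](1)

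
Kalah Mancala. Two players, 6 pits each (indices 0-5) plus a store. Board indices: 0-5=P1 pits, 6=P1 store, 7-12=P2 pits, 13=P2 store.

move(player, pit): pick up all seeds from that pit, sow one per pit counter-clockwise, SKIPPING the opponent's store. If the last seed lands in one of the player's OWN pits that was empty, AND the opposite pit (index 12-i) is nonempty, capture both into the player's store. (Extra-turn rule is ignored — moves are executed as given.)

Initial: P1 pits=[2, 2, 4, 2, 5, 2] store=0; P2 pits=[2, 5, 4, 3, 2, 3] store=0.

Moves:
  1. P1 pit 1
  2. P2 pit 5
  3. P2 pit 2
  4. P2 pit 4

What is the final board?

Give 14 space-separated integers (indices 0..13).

Move 1: P1 pit1 -> P1=[2,0,5,3,5,2](0) P2=[2,5,4,3,2,3](0)
Move 2: P2 pit5 -> P1=[3,1,5,3,5,2](0) P2=[2,5,4,3,2,0](1)
Move 3: P2 pit2 -> P1=[3,1,5,3,5,2](0) P2=[2,5,0,4,3,1](2)
Move 4: P2 pit4 -> P1=[4,1,5,3,5,2](0) P2=[2,5,0,4,0,2](3)

Answer: 4 1 5 3 5 2 0 2 5 0 4 0 2 3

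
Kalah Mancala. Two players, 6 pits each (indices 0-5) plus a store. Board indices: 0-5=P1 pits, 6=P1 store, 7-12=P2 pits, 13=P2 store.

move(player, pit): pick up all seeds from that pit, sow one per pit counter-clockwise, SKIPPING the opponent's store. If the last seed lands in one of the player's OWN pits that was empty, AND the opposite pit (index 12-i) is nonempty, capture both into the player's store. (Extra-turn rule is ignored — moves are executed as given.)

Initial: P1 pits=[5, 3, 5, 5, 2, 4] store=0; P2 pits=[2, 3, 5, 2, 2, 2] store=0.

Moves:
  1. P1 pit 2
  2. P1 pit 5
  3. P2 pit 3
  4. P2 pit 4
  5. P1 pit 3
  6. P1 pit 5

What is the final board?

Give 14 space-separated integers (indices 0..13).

Move 1: P1 pit2 -> P1=[5,3,0,6,3,5](1) P2=[3,3,5,2,2,2](0)
Move 2: P1 pit5 -> P1=[5,3,0,6,3,0](2) P2=[4,4,6,3,2,2](0)
Move 3: P2 pit3 -> P1=[5,3,0,6,3,0](2) P2=[4,4,6,0,3,3](1)
Move 4: P2 pit4 -> P1=[6,3,0,6,3,0](2) P2=[4,4,6,0,0,4](2)
Move 5: P1 pit3 -> P1=[6,3,0,0,4,1](3) P2=[5,5,7,0,0,4](2)
Move 6: P1 pit5 -> P1=[6,3,0,0,4,0](4) P2=[5,5,7,0,0,4](2)

Answer: 6 3 0 0 4 0 4 5 5 7 0 0 4 2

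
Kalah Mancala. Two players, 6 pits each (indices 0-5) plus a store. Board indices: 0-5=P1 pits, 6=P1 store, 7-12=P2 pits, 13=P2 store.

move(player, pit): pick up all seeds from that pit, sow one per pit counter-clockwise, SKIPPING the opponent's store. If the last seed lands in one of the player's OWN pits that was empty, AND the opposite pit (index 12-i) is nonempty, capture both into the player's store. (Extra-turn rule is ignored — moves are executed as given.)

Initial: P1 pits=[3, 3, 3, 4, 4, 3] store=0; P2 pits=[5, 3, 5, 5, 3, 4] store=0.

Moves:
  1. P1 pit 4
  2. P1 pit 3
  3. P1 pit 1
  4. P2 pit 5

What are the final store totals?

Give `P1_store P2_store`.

Move 1: P1 pit4 -> P1=[3,3,3,4,0,4](1) P2=[6,4,5,5,3,4](0)
Move 2: P1 pit3 -> P1=[3,3,3,0,1,5](2) P2=[7,4,5,5,3,4](0)
Move 3: P1 pit1 -> P1=[3,0,4,1,2,5](2) P2=[7,4,5,5,3,4](0)
Move 4: P2 pit5 -> P1=[4,1,5,1,2,5](2) P2=[7,4,5,5,3,0](1)

Answer: 2 1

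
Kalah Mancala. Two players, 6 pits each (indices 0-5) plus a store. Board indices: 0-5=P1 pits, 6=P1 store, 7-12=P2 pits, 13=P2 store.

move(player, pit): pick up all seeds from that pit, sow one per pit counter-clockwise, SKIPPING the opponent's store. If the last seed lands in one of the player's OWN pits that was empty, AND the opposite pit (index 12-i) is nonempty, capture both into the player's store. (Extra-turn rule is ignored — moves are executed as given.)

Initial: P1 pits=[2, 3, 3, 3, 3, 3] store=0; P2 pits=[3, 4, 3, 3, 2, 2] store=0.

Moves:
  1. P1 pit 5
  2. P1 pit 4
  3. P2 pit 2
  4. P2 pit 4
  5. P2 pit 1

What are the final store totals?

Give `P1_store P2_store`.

Move 1: P1 pit5 -> P1=[2,3,3,3,3,0](1) P2=[4,5,3,3,2,2](0)
Move 2: P1 pit4 -> P1=[2,3,3,3,0,1](2) P2=[5,5,3,3,2,2](0)
Move 3: P2 pit2 -> P1=[2,3,3,3,0,1](2) P2=[5,5,0,4,3,3](0)
Move 4: P2 pit4 -> P1=[3,3,3,3,0,1](2) P2=[5,5,0,4,0,4](1)
Move 5: P2 pit1 -> P1=[3,3,3,3,0,1](2) P2=[5,0,1,5,1,5](2)

Answer: 2 2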